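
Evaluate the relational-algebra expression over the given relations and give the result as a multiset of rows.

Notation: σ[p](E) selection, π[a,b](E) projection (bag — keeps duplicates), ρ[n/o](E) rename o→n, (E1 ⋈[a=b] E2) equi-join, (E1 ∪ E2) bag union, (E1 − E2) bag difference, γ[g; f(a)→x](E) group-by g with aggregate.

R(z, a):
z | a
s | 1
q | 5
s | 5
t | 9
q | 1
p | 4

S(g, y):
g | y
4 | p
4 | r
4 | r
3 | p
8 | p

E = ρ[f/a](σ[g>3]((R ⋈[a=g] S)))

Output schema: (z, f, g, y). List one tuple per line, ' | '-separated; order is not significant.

Per-node cardinality:
  R → 6
  S → 5
  (R ⋈[a=g] S) → 3
  σ[g>3]((R ⋈[a=g] S)) → 3
  ρ[f/a](σ[g>3]((R ⋈[a=g] S))) → 3

== RESULT ==
z | f | g | y
p | 4 | 4 | p
p | 4 | 4 | r
p | 4 | 4 | r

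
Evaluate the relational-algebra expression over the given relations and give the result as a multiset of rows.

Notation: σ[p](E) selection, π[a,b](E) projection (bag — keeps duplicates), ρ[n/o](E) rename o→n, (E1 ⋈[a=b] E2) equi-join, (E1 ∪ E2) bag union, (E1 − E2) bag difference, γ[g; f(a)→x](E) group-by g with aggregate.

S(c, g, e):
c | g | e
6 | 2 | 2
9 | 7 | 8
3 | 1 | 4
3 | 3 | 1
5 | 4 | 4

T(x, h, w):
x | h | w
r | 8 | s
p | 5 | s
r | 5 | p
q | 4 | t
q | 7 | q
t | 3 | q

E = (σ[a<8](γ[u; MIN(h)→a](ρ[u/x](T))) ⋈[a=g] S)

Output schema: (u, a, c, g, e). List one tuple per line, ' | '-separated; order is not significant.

Stepwise |·|:
  T → 6
  ρ[u/x](T) → 6
  γ[u; MIN(h)→a](ρ[u/x](T)) → 4
  σ[a<8](γ[u; MIN(h)→a](ρ[u/x](T))) → 4
  S → 5
  (σ[a<8](γ[u; MIN(h)→a](ρ[u/x](T))) ⋈[a=g] S) → 2

== RESULT ==
u | a | c | g | e
q | 4 | 5 | 4 | 4
t | 3 | 3 | 3 | 1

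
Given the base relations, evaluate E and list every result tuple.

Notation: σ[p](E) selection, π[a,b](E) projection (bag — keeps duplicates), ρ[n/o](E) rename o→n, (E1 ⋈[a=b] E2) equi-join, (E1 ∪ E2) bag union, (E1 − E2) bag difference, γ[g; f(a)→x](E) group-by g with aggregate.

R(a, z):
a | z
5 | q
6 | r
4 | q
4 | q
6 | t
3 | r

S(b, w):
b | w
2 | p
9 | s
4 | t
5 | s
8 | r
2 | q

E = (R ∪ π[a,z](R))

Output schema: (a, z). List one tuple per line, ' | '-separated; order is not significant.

Per-node cardinality:
  R → 6
  R → 6
  π[a,z](R) → 6
  (R ∪ π[a,z](R)) → 12

== RESULT ==
a | z
3 | r
3 | r
4 | q
4 | q
4 | q
4 | q
5 | q
5 | q
6 | r
6 | r
6 | t
6 | t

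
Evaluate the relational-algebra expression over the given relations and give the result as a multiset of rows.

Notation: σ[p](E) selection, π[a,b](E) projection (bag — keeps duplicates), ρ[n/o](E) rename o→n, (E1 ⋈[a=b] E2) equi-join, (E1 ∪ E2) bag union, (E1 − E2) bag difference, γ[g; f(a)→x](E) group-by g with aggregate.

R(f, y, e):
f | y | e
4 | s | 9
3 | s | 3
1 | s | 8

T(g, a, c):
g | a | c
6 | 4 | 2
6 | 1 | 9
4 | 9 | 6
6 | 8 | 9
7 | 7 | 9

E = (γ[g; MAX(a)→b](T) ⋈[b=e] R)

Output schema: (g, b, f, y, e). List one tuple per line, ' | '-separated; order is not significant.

Stepwise |·|:
  T → 5
  γ[g; MAX(a)→b](T) → 3
  R → 3
  (γ[g; MAX(a)→b](T) ⋈[b=e] R) → 2

== RESULT ==
g | b | f | y | e
4 | 9 | 4 | s | 9
6 | 8 | 1 | s | 8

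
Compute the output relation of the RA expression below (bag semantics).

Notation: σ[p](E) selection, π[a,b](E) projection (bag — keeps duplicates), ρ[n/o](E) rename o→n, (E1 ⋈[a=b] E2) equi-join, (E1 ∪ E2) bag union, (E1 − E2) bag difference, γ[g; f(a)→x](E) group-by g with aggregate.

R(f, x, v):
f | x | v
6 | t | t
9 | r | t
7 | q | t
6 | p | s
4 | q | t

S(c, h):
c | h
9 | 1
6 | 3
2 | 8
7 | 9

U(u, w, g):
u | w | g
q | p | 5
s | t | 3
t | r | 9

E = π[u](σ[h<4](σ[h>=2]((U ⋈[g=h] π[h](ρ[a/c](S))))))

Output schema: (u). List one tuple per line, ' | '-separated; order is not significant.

Per-node cardinality:
  U → 3
  S → 4
  ρ[a/c](S) → 4
  π[h](ρ[a/c](S)) → 4
  (U ⋈[g=h] π[h](ρ[a/c](S))) → 2
  σ[h>=2]((U ⋈[g=h] π[h](ρ[a/c](S)))) → 2
  σ[h<4](σ[h>=2]((U ⋈[g=h] π[h](ρ[a/c](S))))) → 1
  π[u](σ[h<4](σ[h>=2]((U ⋈[g=h] π[h](ρ[a/c](S)))))) → 1

== RESULT ==
u
s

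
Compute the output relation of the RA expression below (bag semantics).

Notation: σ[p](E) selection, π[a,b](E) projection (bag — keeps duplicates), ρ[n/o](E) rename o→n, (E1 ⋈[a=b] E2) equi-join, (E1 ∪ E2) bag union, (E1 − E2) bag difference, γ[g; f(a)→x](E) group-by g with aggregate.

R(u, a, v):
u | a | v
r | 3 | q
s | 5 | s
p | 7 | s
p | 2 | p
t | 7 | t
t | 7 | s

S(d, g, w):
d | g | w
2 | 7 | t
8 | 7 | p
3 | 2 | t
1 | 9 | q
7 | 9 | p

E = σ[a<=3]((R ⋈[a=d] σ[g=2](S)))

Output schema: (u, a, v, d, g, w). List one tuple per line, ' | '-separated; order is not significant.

Subexpression sizes:
  R → 6
  S → 5
  σ[g=2](S) → 1
  (R ⋈[a=d] σ[g=2](S)) → 1
  σ[a<=3]((R ⋈[a=d] σ[g=2](S))) → 1

== RESULT ==
u | a | v | d | g | w
r | 3 | q | 3 | 2 | t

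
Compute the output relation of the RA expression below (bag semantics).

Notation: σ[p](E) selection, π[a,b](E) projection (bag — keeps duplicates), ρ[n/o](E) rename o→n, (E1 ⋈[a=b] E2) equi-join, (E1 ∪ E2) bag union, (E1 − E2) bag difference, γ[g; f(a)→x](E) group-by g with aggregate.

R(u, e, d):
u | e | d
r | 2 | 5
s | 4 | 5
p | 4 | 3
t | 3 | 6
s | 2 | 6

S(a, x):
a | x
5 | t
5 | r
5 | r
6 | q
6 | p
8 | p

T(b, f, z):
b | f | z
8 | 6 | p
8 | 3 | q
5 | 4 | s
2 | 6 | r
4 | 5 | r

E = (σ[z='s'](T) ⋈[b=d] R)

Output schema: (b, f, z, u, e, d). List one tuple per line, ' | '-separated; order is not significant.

Per-node cardinality:
  T → 5
  σ[z='s'](T) → 1
  R → 5
  (σ[z='s'](T) ⋈[b=d] R) → 2

== RESULT ==
b | f | z | u | e | d
5 | 4 | s | r | 2 | 5
5 | 4 | s | s | 4 | 5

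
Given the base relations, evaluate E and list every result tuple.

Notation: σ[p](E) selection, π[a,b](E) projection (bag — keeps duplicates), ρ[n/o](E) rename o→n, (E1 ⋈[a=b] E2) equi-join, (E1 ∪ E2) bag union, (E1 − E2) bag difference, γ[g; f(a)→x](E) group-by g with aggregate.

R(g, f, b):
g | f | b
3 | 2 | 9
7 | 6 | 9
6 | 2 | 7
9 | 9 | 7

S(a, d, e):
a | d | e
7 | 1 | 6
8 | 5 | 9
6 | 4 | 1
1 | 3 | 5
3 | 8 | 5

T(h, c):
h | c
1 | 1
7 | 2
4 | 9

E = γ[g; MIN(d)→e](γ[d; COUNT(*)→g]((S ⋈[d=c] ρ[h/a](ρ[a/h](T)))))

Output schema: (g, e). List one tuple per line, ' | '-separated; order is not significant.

Per-node cardinality:
  S → 5
  T → 3
  ρ[a/h](T) → 3
  ρ[h/a](ρ[a/h](T)) → 3
  (S ⋈[d=c] ρ[h/a](ρ[a/h](T))) → 1
  γ[d; COUNT(*)→g]((S ⋈[d=c] ρ[h/a](ρ[a/h](T)))) → 1
  γ[g; MIN(d)→e](γ[d; COUNT(*)→g]((S ⋈[d=c] ρ[h/a](ρ[a/h](T))))) → 1

== RESULT ==
g | e
1 | 1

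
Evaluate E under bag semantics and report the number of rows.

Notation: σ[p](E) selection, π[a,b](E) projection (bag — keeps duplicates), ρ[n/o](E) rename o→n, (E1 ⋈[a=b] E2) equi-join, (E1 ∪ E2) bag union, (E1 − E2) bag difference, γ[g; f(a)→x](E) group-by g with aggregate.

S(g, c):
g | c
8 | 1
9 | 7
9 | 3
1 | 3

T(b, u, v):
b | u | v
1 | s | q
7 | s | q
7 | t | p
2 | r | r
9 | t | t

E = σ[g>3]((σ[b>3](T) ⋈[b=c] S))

Row counts bottom-up:
  T → 5
  σ[b>3](T) → 3
  S → 4
  (σ[b>3](T) ⋈[b=c] S) → 2
  σ[g>3]((σ[b>3](T) ⋈[b=c] S)) → 2

|E| = 2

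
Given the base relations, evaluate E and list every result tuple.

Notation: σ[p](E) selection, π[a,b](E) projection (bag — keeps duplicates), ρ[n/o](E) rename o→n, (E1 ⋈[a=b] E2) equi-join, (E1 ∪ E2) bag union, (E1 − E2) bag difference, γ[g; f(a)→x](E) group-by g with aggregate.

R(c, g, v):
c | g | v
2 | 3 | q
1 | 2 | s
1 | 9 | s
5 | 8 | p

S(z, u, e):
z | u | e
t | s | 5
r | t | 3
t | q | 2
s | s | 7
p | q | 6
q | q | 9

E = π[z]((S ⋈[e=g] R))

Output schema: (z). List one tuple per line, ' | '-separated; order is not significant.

Stepwise |·|:
  S → 6
  R → 4
  (S ⋈[e=g] R) → 3
  π[z]((S ⋈[e=g] R)) → 3

== RESULT ==
z
q
r
t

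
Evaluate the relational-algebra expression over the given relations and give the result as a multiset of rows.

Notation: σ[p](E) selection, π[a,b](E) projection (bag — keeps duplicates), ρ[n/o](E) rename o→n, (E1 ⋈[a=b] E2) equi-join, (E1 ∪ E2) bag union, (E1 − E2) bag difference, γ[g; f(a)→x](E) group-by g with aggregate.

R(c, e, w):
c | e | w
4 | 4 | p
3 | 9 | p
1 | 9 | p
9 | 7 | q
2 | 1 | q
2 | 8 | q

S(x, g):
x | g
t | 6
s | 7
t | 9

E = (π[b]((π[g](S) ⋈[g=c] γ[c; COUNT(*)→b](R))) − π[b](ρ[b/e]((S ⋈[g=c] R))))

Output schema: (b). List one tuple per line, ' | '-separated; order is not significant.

Stepwise |·|:
  S → 3
  π[g](S) → 3
  R → 6
  γ[c; COUNT(*)→b](R) → 5
  (π[g](S) ⋈[g=c] γ[c; COUNT(*)→b](R)) → 1
  π[b]((π[g](S) ⋈[g=c] γ[c; COUNT(*)→b](R))) → 1
  S → 3
  R → 6
  (S ⋈[g=c] R) → 1
  ρ[b/e]((S ⋈[g=c] R)) → 1
  π[b](ρ[b/e]((S ⋈[g=c] R))) → 1
  (π[b]((π[g](S) ⋈[g=c] γ[c; COUNT(*)→b](R))) − π[b](ρ[b/e]((S ⋈[g=c] R)))) → 1

== RESULT ==
b
1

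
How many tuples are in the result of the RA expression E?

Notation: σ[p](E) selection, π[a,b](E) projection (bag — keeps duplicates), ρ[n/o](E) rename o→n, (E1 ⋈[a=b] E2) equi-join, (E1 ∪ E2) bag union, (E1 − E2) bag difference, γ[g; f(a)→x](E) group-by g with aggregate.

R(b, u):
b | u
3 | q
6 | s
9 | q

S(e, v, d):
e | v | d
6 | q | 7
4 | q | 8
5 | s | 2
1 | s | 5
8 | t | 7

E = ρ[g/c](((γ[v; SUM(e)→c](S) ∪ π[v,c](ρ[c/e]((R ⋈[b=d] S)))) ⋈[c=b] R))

Per-node cardinality:
  S → 5
  γ[v; SUM(e)→c](S) → 3
  R → 3
  S → 5
  (R ⋈[b=d] S) → 0
  ρ[c/e]((R ⋈[b=d] S)) → 0
  π[v,c](ρ[c/e]((R ⋈[b=d] S))) → 0
  (γ[v; SUM(e)→c](S) ∪ π[v,c](ρ[c/e]((R ⋈[b=d] S)))) → 3
  R → 3
  ((γ[v; SUM(e)→c](S) ∪ π[v,c](ρ[c/e]((R ⋈[b=d] S)))) ⋈[c=b] R) → 1
  ρ[g/c](((γ[v; SUM(e)→c](S) ∪ π[v,c](ρ[c/e]((R ⋈[b=d] S)))) ⋈[c=b] R)) → 1

|E| = 1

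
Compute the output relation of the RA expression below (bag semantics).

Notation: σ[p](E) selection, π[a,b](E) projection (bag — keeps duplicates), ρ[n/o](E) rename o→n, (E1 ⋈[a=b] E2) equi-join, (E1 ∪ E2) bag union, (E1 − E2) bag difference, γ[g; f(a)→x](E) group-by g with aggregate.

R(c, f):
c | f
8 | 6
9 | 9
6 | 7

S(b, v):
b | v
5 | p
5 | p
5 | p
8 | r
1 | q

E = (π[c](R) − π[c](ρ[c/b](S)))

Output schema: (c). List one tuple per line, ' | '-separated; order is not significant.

Row counts bottom-up:
  R → 3
  π[c](R) → 3
  S → 5
  ρ[c/b](S) → 5
  π[c](ρ[c/b](S)) → 5
  (π[c](R) − π[c](ρ[c/b](S))) → 2

== RESULT ==
c
6
9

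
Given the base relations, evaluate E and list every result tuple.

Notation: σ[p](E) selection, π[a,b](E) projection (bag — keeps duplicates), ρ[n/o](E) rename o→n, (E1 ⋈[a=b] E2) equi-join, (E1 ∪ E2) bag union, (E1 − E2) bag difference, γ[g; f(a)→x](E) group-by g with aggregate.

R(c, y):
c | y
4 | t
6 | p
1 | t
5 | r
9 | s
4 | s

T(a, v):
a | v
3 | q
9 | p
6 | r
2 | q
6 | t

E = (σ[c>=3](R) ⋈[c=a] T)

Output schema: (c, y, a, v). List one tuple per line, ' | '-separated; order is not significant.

Stepwise |·|:
  R → 6
  σ[c>=3](R) → 5
  T → 5
  (σ[c>=3](R) ⋈[c=a] T) → 3

== RESULT ==
c | y | a | v
6 | p | 6 | r
6 | p | 6 | t
9 | s | 9 | p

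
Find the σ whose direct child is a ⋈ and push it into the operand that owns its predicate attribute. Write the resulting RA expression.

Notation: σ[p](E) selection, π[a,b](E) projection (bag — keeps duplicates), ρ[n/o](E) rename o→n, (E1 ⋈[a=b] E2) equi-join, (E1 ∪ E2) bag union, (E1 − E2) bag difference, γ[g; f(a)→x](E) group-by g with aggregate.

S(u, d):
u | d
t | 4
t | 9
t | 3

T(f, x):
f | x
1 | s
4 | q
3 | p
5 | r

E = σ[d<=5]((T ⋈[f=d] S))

σ filters on d, owned by the right side.
E' = (T ⋈[f=d] σ[d<=5](S))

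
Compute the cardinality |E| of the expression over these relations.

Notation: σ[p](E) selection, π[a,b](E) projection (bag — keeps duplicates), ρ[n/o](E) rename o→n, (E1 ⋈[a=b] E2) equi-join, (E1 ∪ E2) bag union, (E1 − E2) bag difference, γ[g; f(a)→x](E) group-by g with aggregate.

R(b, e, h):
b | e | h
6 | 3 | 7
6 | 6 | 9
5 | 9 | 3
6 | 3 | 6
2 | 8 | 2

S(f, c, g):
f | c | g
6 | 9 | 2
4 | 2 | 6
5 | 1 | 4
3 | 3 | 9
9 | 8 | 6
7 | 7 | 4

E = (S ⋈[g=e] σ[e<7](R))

Stepwise |·|:
  S → 6
  R → 5
  σ[e<7](R) → 3
  (S ⋈[g=e] σ[e<7](R)) → 2

|E| = 2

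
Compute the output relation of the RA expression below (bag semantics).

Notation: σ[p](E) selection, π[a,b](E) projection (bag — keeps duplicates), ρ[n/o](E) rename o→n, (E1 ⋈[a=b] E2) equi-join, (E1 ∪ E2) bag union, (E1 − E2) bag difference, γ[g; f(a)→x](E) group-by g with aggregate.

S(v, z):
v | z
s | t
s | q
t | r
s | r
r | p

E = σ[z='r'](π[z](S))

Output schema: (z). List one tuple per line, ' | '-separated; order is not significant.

Stepwise |·|:
  S → 5
  π[z](S) → 5
  σ[z='r'](π[z](S)) → 2

== RESULT ==
z
r
r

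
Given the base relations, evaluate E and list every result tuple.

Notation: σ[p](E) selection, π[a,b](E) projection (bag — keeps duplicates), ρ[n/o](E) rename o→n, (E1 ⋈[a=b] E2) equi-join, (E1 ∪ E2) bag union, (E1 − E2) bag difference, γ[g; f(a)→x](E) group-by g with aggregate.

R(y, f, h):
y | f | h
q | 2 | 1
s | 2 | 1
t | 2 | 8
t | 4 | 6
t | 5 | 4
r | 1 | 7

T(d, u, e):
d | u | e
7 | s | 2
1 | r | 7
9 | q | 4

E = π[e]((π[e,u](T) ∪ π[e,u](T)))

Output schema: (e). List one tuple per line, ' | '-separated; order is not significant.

Subexpression sizes:
  T → 3
  π[e,u](T) → 3
  T → 3
  π[e,u](T) → 3
  (π[e,u](T) ∪ π[e,u](T)) → 6
  π[e]((π[e,u](T) ∪ π[e,u](T))) → 6

== RESULT ==
e
2
2
4
4
7
7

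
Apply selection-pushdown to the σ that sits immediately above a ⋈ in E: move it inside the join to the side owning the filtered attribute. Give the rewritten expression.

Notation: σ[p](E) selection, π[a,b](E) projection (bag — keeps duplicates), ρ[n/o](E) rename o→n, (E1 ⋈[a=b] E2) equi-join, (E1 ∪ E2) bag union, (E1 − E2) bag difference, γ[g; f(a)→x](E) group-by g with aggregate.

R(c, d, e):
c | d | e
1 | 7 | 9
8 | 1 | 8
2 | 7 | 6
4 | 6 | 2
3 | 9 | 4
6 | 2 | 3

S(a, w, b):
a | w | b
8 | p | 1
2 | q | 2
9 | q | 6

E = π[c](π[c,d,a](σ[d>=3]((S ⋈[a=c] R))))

σ filters on d, owned by the right side.
E' = π[c](π[c,d,a]((S ⋈[a=c] σ[d>=3](R))))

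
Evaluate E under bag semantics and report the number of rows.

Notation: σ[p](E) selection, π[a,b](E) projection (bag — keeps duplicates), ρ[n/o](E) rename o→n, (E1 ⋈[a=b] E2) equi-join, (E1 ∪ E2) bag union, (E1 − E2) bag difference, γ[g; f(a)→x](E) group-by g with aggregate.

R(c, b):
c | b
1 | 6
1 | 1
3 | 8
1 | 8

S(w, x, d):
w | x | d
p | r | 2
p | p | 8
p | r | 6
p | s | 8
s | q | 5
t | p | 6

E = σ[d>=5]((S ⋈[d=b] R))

Subexpression sizes:
  S → 6
  R → 4
  (S ⋈[d=b] R) → 6
  σ[d>=5]((S ⋈[d=b] R)) → 6

|E| = 6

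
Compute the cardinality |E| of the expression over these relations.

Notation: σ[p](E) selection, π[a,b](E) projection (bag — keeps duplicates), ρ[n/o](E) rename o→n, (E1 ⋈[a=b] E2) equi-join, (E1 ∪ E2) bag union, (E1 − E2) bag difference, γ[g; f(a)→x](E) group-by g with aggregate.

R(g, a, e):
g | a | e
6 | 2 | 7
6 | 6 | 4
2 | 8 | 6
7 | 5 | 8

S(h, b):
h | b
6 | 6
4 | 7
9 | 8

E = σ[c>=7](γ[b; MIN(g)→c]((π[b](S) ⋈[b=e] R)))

Subexpression sizes:
  S → 3
  π[b](S) → 3
  R → 4
  (π[b](S) ⋈[b=e] R) → 3
  γ[b; MIN(g)→c]((π[b](S) ⋈[b=e] R)) → 3
  σ[c>=7](γ[b; MIN(g)→c]((π[b](S) ⋈[b=e] R))) → 1

|E| = 1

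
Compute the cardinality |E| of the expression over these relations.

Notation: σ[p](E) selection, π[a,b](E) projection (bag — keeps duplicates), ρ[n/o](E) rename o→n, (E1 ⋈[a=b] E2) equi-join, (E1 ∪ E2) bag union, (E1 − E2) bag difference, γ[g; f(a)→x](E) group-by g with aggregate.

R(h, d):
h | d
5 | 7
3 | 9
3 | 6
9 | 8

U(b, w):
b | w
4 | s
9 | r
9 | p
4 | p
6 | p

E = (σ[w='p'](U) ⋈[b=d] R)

Row counts bottom-up:
  U → 5
  σ[w='p'](U) → 3
  R → 4
  (σ[w='p'](U) ⋈[b=d] R) → 2

|E| = 2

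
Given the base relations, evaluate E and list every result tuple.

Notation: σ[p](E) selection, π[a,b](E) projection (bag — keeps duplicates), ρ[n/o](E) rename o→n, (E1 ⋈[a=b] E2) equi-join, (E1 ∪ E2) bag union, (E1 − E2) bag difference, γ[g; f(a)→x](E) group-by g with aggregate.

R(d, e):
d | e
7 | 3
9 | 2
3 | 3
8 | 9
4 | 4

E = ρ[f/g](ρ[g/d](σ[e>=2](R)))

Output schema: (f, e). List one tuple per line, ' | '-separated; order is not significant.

Subexpression sizes:
  R → 5
  σ[e>=2](R) → 5
  ρ[g/d](σ[e>=2](R)) → 5
  ρ[f/g](ρ[g/d](σ[e>=2](R))) → 5

== RESULT ==
f | e
3 | 3
4 | 4
7 | 3
8 | 9
9 | 2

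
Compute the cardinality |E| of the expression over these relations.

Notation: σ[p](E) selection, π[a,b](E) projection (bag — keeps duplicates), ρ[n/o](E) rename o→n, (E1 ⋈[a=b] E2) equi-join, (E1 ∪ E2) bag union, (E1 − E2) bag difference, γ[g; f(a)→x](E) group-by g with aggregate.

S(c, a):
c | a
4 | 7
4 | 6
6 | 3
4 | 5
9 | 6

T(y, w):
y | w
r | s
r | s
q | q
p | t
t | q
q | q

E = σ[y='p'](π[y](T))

Subexpression sizes:
  T → 6
  π[y](T) → 6
  σ[y='p'](π[y](T)) → 1

|E| = 1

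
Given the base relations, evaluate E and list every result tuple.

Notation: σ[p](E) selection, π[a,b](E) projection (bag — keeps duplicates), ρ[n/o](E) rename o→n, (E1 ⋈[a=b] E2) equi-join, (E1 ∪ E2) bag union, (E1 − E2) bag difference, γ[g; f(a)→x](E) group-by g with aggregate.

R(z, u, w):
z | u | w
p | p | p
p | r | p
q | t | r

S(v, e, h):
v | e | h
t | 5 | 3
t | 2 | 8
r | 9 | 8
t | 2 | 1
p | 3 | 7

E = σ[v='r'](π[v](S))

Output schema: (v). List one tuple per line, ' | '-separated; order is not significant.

Subexpression sizes:
  S → 5
  π[v](S) → 5
  σ[v='r'](π[v](S)) → 1

== RESULT ==
v
r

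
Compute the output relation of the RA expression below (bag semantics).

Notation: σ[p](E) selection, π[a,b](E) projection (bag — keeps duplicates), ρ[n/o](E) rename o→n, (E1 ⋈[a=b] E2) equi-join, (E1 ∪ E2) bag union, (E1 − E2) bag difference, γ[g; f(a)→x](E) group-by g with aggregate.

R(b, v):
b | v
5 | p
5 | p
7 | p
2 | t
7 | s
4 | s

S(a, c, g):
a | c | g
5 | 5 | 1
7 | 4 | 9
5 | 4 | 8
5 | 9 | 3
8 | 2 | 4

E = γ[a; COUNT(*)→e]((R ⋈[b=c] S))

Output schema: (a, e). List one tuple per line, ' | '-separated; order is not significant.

Stepwise |·|:
  R → 6
  S → 5
  (R ⋈[b=c] S) → 5
  γ[a; COUNT(*)→e]((R ⋈[b=c] S)) → 3

== RESULT ==
a | e
5 | 3
7 | 1
8 | 1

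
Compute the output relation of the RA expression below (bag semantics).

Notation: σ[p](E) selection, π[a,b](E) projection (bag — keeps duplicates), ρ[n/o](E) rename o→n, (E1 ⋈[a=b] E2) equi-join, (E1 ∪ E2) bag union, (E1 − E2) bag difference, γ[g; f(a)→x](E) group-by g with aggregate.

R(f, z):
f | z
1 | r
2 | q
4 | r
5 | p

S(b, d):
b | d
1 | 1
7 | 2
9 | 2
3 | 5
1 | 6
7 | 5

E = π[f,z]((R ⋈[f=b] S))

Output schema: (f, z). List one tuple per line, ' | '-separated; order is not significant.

Row counts bottom-up:
  R → 4
  S → 6
  (R ⋈[f=b] S) → 2
  π[f,z]((R ⋈[f=b] S)) → 2

== RESULT ==
f | z
1 | r
1 | r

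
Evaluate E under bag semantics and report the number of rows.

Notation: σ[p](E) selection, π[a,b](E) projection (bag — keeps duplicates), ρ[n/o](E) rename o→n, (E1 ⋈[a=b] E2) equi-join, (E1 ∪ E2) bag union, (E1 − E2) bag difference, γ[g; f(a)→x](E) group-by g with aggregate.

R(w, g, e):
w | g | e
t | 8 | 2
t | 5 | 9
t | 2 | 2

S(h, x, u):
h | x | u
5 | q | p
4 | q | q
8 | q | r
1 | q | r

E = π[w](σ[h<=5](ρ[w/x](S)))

Stepwise |·|:
  S → 4
  ρ[w/x](S) → 4
  σ[h<=5](ρ[w/x](S)) → 3
  π[w](σ[h<=5](ρ[w/x](S))) → 3

|E| = 3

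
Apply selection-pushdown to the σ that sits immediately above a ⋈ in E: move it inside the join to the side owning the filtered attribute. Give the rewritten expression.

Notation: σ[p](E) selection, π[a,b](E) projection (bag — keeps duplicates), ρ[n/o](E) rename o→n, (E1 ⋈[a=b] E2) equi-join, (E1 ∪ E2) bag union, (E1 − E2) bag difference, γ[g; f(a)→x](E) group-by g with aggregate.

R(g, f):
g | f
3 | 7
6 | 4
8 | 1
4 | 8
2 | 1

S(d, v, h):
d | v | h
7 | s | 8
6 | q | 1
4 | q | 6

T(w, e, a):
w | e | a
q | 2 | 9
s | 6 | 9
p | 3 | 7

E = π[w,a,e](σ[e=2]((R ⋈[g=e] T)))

σ filters on e, owned by the right side.
E' = π[w,a,e]((R ⋈[g=e] σ[e=2](T)))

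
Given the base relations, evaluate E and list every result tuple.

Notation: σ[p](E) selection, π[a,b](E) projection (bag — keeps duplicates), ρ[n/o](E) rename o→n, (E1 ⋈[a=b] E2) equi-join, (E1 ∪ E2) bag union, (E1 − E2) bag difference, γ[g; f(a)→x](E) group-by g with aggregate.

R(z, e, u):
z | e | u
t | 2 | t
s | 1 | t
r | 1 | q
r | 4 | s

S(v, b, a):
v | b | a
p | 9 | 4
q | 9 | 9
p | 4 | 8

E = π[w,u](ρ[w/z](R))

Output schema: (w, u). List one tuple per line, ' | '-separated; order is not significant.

Stepwise |·|:
  R → 4
  ρ[w/z](R) → 4
  π[w,u](ρ[w/z](R)) → 4

== RESULT ==
w | u
r | q
r | s
s | t
t | t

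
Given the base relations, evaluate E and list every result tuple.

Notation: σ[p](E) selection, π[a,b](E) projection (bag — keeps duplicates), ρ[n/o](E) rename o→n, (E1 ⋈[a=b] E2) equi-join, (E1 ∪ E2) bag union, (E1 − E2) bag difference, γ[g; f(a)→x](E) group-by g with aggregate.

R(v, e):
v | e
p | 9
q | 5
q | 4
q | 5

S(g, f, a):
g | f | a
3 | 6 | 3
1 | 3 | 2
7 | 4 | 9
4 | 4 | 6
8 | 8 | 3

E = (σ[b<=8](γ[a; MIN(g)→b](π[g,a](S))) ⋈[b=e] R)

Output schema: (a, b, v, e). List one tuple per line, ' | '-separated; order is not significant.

Row counts bottom-up:
  S → 5
  π[g,a](S) → 5
  γ[a; MIN(g)→b](π[g,a](S)) → 4
  σ[b<=8](γ[a; MIN(g)→b](π[g,a](S))) → 4
  R → 4
  (σ[b<=8](γ[a; MIN(g)→b](π[g,a](S))) ⋈[b=e] R) → 1

== RESULT ==
a | b | v | e
6 | 4 | q | 4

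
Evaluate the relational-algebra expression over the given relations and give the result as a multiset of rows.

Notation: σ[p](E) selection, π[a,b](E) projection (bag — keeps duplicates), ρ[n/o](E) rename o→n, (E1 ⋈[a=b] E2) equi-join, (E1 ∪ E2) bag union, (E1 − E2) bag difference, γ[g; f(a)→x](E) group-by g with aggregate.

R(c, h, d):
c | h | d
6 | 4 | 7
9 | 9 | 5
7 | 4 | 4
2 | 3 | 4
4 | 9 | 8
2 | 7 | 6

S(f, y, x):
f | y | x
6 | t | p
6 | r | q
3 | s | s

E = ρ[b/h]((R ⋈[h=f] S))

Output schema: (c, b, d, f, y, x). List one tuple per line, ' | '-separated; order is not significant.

Subexpression sizes:
  R → 6
  S → 3
  (R ⋈[h=f] S) → 1
  ρ[b/h]((R ⋈[h=f] S)) → 1

== RESULT ==
c | b | d | f | y | x
2 | 3 | 4 | 3 | s | s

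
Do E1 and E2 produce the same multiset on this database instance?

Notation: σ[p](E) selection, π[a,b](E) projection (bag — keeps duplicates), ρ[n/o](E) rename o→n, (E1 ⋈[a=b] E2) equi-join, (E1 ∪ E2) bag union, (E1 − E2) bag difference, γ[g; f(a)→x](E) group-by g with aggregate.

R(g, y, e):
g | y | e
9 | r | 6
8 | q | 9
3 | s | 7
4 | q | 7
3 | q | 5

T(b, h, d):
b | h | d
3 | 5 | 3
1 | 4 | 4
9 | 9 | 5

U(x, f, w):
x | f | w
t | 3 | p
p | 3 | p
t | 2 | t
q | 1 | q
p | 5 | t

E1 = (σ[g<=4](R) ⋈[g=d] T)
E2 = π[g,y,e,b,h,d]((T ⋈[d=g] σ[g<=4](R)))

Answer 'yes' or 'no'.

E1 stepwise |·|:
  R → 5
  σ[g<=4](R) → 3
  T → 3
  (σ[g<=4](R) ⋈[g=d] T) → 3
E2 stepwise |·|:
  T → 3
  R → 5
  σ[g<=4](R) → 3
  (T ⋈[d=g] σ[g<=4](R)) → 3
  π[g,y,e,b,h,d]((T ⋈[d=g] σ[g<=4](R))) → 3

E1 and E2 produce the same multiset:
g | y | e | b | h | d
3 | q | 5 | 3 | 5 | 3
3 | s | 7 | 3 | 5 | 3
4 | q | 7 | 1 | 4 | 4

yes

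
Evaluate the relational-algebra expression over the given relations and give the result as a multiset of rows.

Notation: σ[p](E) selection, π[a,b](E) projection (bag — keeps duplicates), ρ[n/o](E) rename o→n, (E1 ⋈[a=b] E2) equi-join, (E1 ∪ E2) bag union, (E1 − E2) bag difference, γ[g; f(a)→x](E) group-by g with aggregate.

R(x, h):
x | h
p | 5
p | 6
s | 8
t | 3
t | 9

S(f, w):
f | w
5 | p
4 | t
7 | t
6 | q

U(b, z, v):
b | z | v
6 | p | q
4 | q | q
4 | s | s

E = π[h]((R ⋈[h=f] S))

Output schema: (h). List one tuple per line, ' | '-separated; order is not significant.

Per-node cardinality:
  R → 5
  S → 4
  (R ⋈[h=f] S) → 2
  π[h]((R ⋈[h=f] S)) → 2

== RESULT ==
h
5
6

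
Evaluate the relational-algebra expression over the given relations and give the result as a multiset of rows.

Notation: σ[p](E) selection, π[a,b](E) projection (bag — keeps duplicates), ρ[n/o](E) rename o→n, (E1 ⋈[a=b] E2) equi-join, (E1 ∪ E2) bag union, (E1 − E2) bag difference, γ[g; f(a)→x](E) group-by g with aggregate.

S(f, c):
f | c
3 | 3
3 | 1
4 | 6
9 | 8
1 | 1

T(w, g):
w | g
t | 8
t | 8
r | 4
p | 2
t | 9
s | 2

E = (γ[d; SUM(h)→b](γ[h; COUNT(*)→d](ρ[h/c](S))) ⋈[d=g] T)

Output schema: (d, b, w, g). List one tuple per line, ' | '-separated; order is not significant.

Row counts bottom-up:
  S → 5
  ρ[h/c](S) → 5
  γ[h; COUNT(*)→d](ρ[h/c](S)) → 4
  γ[d; SUM(h)→b](γ[h; COUNT(*)→d](ρ[h/c](S))) → 2
  T → 6
  (γ[d; SUM(h)→b](γ[h; COUNT(*)→d](ρ[h/c](S))) ⋈[d=g] T) → 2

== RESULT ==
d | b | w | g
2 | 1 | p | 2
2 | 1 | s | 2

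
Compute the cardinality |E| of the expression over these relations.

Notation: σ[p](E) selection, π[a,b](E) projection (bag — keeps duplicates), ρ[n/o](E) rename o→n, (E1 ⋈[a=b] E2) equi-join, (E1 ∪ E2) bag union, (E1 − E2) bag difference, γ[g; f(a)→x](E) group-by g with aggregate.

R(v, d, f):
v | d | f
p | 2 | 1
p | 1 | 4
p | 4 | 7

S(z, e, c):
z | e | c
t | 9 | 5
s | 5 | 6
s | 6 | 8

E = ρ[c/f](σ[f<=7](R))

Stepwise |·|:
  R → 3
  σ[f<=7](R) → 3
  ρ[c/f](σ[f<=7](R)) → 3

|E| = 3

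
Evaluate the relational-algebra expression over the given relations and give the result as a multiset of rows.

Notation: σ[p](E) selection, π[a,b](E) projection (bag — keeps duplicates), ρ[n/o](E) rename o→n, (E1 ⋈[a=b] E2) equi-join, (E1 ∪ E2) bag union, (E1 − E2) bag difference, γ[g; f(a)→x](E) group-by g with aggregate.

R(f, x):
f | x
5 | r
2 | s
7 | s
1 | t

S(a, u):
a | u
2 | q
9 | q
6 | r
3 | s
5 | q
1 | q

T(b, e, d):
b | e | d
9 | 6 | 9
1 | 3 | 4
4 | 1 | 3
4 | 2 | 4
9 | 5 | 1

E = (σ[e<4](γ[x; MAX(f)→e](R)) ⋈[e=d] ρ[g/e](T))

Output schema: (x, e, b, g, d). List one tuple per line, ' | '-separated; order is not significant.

Stepwise |·|:
  R → 4
  γ[x; MAX(f)→e](R) → 3
  σ[e<4](γ[x; MAX(f)→e](R)) → 1
  T → 5
  ρ[g/e](T) → 5
  (σ[e<4](γ[x; MAX(f)→e](R)) ⋈[e=d] ρ[g/e](T)) → 1

== RESULT ==
x | e | b | g | d
t | 1 | 9 | 5 | 1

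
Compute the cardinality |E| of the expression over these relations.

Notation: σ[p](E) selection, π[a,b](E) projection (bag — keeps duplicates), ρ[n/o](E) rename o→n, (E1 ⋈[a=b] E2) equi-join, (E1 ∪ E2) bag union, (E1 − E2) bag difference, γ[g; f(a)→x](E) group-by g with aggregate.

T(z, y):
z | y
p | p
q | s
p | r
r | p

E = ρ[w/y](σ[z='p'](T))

Stepwise |·|:
  T → 4
  σ[z='p'](T) → 2
  ρ[w/y](σ[z='p'](T)) → 2

|E| = 2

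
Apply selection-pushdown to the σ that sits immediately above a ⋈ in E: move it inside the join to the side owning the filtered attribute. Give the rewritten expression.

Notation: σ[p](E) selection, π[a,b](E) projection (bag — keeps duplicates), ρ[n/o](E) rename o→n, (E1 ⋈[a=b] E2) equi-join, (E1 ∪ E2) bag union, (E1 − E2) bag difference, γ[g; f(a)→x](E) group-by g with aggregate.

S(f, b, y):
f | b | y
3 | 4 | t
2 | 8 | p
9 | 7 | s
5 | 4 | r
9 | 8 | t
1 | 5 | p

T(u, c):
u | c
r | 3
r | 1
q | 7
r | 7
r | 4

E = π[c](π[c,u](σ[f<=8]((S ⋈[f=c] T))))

σ filters on f, owned by the left side.
E' = π[c](π[c,u]((σ[f<=8](S) ⋈[f=c] T)))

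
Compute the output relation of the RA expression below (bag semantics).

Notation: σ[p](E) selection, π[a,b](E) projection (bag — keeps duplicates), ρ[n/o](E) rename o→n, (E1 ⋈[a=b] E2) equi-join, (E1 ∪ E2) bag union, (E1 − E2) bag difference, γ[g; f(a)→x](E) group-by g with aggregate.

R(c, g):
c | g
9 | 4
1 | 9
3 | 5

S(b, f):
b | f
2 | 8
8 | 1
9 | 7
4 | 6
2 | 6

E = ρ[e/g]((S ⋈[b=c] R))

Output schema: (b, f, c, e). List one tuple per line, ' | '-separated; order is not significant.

Subexpression sizes:
  S → 5
  R → 3
  (S ⋈[b=c] R) → 1
  ρ[e/g]((S ⋈[b=c] R)) → 1

== RESULT ==
b | f | c | e
9 | 7 | 9 | 4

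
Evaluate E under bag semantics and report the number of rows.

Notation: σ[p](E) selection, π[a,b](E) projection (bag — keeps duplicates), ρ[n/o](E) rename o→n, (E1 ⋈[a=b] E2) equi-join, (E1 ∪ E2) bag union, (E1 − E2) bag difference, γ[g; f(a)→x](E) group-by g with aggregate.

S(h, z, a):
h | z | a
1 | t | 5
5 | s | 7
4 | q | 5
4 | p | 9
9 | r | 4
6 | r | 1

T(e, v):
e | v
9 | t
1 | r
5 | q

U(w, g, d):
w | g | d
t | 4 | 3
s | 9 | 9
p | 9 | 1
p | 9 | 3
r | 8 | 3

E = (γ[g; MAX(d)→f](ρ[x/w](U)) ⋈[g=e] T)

Subexpression sizes:
  U → 5
  ρ[x/w](U) → 5
  γ[g; MAX(d)→f](ρ[x/w](U)) → 3
  T → 3
  (γ[g; MAX(d)→f](ρ[x/w](U)) ⋈[g=e] T) → 1

|E| = 1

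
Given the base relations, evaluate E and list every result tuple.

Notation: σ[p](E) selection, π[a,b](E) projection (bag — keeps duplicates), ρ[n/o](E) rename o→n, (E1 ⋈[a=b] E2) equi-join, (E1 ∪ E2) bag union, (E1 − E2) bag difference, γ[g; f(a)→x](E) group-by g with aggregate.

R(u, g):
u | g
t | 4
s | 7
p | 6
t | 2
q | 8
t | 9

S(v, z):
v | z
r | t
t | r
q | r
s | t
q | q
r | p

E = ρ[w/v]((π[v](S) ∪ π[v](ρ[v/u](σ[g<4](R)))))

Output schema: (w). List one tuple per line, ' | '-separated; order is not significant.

Per-node cardinality:
  S → 6
  π[v](S) → 6
  R → 6
  σ[g<4](R) → 1
  ρ[v/u](σ[g<4](R)) → 1
  π[v](ρ[v/u](σ[g<4](R))) → 1
  (π[v](S) ∪ π[v](ρ[v/u](σ[g<4](R)))) → 7
  ρ[w/v]((π[v](S) ∪ π[v](ρ[v/u](σ[g<4](R))))) → 7

== RESULT ==
w
q
q
r
r
s
t
t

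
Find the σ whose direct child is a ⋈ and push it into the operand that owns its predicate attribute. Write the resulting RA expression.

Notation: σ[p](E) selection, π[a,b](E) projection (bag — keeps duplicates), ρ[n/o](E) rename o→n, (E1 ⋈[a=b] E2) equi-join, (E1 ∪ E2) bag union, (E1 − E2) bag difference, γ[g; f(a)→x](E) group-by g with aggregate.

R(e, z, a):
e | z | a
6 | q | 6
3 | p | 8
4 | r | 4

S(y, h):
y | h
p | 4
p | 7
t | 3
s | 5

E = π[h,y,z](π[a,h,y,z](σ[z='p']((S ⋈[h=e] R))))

σ filters on z, owned by the right side.
E' = π[h,y,z](π[a,h,y,z]((S ⋈[h=e] σ[z='p'](R))))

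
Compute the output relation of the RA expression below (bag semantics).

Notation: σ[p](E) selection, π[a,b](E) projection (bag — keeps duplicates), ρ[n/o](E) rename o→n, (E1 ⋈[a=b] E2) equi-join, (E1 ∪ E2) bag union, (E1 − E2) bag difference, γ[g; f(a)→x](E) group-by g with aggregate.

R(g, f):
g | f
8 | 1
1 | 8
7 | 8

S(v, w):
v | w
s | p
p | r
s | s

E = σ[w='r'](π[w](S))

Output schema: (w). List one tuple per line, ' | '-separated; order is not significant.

Row counts bottom-up:
  S → 3
  π[w](S) → 3
  σ[w='r'](π[w](S)) → 1

== RESULT ==
w
r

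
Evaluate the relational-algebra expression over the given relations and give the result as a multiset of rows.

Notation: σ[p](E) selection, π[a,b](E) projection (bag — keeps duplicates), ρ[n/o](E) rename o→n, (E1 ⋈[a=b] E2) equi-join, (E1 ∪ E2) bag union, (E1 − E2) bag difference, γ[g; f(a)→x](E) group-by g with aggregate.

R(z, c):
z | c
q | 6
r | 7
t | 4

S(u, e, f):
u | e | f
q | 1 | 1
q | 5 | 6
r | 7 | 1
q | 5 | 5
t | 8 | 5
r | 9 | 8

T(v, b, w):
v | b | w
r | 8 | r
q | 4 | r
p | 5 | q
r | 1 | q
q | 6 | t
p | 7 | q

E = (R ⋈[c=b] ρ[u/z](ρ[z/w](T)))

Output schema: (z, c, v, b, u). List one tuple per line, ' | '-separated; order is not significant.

Stepwise |·|:
  R → 3
  T → 6
  ρ[z/w](T) → 6
  ρ[u/z](ρ[z/w](T)) → 6
  (R ⋈[c=b] ρ[u/z](ρ[z/w](T))) → 3

== RESULT ==
z | c | v | b | u
q | 6 | q | 6 | t
r | 7 | p | 7 | q
t | 4 | q | 4 | r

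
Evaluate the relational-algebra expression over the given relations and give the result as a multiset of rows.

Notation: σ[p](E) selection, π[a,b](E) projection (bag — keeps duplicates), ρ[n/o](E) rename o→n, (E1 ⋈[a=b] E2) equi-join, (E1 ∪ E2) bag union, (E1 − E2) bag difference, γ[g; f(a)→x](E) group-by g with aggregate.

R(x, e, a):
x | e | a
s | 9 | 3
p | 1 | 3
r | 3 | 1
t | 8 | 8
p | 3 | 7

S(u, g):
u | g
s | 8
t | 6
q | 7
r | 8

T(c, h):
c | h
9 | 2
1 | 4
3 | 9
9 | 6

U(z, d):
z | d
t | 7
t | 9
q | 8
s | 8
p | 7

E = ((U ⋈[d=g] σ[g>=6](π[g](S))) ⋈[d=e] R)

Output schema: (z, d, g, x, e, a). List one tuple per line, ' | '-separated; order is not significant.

Per-node cardinality:
  U → 5
  S → 4
  π[g](S) → 4
  σ[g>=6](π[g](S)) → 4
  (U ⋈[d=g] σ[g>=6](π[g](S))) → 6
  R → 5
  ((U ⋈[d=g] σ[g>=6](π[g](S))) ⋈[d=e] R) → 4

== RESULT ==
z | d | g | x | e | a
q | 8 | 8 | t | 8 | 8
q | 8 | 8 | t | 8 | 8
s | 8 | 8 | t | 8 | 8
s | 8 | 8 | t | 8 | 8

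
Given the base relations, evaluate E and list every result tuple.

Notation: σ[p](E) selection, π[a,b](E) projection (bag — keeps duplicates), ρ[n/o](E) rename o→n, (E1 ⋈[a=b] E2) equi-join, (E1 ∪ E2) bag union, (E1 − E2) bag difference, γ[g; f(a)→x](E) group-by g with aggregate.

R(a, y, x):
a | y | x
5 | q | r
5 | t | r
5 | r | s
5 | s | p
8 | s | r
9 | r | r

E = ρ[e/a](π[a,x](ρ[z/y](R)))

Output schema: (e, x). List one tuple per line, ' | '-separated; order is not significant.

Subexpression sizes:
  R → 6
  ρ[z/y](R) → 6
  π[a,x](ρ[z/y](R)) → 6
  ρ[e/a](π[a,x](ρ[z/y](R))) → 6

== RESULT ==
e | x
5 | p
5 | r
5 | r
5 | s
8 | r
9 | r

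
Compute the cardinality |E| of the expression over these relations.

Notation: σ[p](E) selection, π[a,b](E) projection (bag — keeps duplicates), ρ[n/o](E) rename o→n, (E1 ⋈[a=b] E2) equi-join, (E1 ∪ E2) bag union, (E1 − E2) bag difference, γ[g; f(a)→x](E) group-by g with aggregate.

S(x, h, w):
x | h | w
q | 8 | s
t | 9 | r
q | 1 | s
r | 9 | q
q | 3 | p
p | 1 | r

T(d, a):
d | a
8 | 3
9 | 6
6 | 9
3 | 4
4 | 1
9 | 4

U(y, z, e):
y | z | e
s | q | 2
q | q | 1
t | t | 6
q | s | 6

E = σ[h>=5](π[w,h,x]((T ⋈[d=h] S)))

Subexpression sizes:
  T → 6
  S → 6
  (T ⋈[d=h] S) → 6
  π[w,h,x]((T ⋈[d=h] S)) → 6
  σ[h>=5](π[w,h,x]((T ⋈[d=h] S))) → 5

|E| = 5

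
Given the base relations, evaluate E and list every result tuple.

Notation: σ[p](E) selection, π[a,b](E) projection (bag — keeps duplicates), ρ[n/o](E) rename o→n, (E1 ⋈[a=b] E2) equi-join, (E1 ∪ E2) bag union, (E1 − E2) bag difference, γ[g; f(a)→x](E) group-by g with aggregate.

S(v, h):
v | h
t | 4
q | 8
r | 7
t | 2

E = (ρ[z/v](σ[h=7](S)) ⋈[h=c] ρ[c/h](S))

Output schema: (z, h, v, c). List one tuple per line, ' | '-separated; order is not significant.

Subexpression sizes:
  S → 4
  σ[h=7](S) → 1
  ρ[z/v](σ[h=7](S)) → 1
  S → 4
  ρ[c/h](S) → 4
  (ρ[z/v](σ[h=7](S)) ⋈[h=c] ρ[c/h](S)) → 1

== RESULT ==
z | h | v | c
r | 7 | r | 7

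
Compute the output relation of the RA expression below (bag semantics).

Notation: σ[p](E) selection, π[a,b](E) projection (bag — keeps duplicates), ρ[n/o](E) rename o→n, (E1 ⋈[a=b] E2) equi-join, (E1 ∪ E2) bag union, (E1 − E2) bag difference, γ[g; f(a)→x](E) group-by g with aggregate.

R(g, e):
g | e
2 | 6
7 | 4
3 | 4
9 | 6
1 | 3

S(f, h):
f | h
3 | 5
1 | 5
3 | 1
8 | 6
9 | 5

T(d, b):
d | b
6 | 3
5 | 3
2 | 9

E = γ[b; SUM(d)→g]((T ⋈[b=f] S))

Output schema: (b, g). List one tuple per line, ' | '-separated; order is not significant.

Stepwise |·|:
  T → 3
  S → 5
  (T ⋈[b=f] S) → 5
  γ[b; SUM(d)→g]((T ⋈[b=f] S)) → 2

== RESULT ==
b | g
3 | 22
9 | 2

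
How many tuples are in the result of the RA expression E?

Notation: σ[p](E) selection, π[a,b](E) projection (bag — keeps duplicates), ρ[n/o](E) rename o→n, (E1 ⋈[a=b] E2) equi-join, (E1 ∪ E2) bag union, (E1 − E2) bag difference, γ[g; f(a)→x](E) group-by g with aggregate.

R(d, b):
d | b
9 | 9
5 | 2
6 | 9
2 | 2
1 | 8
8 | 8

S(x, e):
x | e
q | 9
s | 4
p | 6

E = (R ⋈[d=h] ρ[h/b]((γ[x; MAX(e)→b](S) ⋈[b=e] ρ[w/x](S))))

Subexpression sizes:
  R → 6
  S → 3
  γ[x; MAX(e)→b](S) → 3
  S → 3
  ρ[w/x](S) → 3
  (γ[x; MAX(e)→b](S) ⋈[b=e] ρ[w/x](S)) → 3
  ρ[h/b]((γ[x; MAX(e)→b](S) ⋈[b=e] ρ[w/x](S))) → 3
  (R ⋈[d=h] ρ[h/b]((γ[x; MAX(e)→b](S) ⋈[b=e] ρ[w/x](S)))) → 2

|E| = 2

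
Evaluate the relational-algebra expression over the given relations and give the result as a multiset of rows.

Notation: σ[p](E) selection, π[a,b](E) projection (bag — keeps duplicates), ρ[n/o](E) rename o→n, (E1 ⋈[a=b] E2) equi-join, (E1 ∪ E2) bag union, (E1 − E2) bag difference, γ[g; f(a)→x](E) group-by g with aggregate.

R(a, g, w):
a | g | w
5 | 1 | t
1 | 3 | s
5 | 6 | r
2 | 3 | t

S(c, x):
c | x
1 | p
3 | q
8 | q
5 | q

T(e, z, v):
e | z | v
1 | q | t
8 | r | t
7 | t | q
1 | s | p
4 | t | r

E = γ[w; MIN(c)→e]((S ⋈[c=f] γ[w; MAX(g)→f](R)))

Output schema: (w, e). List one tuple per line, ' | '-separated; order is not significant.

Subexpression sizes:
  S → 4
  R → 4
  γ[w; MAX(g)→f](R) → 3
  (S ⋈[c=f] γ[w; MAX(g)→f](R)) → 2
  γ[w; MIN(c)→e]((S ⋈[c=f] γ[w; MAX(g)→f](R))) → 2

== RESULT ==
w | e
s | 3
t | 3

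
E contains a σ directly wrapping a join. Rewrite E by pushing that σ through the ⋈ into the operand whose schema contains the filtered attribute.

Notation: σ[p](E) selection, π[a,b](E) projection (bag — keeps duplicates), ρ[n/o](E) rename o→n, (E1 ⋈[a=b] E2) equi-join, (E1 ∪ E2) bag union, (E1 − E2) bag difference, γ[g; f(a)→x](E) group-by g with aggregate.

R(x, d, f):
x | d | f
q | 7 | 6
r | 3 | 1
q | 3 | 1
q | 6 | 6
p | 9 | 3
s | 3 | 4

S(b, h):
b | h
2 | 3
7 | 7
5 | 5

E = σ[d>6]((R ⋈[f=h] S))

σ filters on d, owned by the left side.
E' = (σ[d>6](R) ⋈[f=h] S)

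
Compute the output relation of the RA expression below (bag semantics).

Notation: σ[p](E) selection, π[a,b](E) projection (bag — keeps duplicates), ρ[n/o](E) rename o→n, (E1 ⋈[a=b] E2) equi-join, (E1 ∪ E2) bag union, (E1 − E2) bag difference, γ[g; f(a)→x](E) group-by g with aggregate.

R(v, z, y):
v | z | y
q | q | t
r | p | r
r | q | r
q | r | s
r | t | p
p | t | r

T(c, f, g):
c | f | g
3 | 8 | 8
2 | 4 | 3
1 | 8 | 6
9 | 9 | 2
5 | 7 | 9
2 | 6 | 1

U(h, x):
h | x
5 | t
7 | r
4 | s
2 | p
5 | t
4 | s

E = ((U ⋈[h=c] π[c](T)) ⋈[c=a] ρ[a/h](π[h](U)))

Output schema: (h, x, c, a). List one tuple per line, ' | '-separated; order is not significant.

Row counts bottom-up:
  U → 6
  T → 6
  π[c](T) → 6
  (U ⋈[h=c] π[c](T)) → 4
  U → 6
  π[h](U) → 6
  ρ[a/h](π[h](U)) → 6
  ((U ⋈[h=c] π[c](T)) ⋈[c=a] ρ[a/h](π[h](U))) → 6

== RESULT ==
h | x | c | a
2 | p | 2 | 2
2 | p | 2 | 2
5 | t | 5 | 5
5 | t | 5 | 5
5 | t | 5 | 5
5 | t | 5 | 5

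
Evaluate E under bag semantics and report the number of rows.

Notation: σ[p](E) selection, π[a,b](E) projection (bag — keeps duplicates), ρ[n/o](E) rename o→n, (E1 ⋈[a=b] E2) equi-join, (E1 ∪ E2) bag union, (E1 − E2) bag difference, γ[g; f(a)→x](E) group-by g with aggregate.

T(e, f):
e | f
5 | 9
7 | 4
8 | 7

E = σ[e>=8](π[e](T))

Subexpression sizes:
  T → 3
  π[e](T) → 3
  σ[e>=8](π[e](T)) → 1

|E| = 1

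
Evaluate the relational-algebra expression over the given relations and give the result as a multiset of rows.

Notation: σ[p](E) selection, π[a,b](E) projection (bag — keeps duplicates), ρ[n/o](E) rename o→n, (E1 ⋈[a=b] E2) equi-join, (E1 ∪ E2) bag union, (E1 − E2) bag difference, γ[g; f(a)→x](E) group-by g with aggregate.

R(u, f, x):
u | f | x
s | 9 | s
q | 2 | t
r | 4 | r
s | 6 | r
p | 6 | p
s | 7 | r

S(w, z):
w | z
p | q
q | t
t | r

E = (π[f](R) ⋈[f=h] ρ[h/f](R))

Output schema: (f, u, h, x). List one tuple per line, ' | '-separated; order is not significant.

Stepwise |·|:
  R → 6
  π[f](R) → 6
  R → 6
  ρ[h/f](R) → 6
  (π[f](R) ⋈[f=h] ρ[h/f](R)) → 8

== RESULT ==
f | u | h | x
2 | q | 2 | t
4 | r | 4 | r
6 | p | 6 | p
6 | p | 6 | p
6 | s | 6 | r
6 | s | 6 | r
7 | s | 7 | r
9 | s | 9 | s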